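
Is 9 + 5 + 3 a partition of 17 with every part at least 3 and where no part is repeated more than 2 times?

Yes

The parts sum to 17, and the condition 'every summand is at least 3' holds; the condition 'no summand is used more than 2 times' holds.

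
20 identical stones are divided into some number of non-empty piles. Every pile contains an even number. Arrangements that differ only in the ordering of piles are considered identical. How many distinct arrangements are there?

42

A partial list (first 12 by largest part):
20
2 + 18
4 + 16
2 + 2 + 16
6 + 14
2 + 4 + 14
2 + 2 + 2 + 14
8 + 12
2 + 6 + 12
4 + 4 + 12
2 + 2 + 4 + 12
2 + 2 + 2 + 2 + 12
…and 30 more, for 42 total.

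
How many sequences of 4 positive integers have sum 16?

Equivalently, choose which 3 of the 15 gaps become plus signs: C(15,3) = 455.

455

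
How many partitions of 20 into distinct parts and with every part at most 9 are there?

Listing the qualifying partitions of 20:
9+8+3
9+8+2+1
9+7+4
9+7+3+1
9+6+5
9+6+4+1
9+6+3+2
9+5+4+2
9+5+3+2+1
8+7+5
8+7+4+1
8+7+3+2
8+6+5+1
8+6+4+2
8+6+3+2+1
8+5+4+3
8+5+4+2+1
7+6+5+2
7+6+4+3
7+6+4+2+1
7+5+4+3+1
6+5+4+3+2
Counting gives 22.

22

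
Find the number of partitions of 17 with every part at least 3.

25

Listing the qualifying partitions of 17:
17
14 + 3
13 + 4
12 + 5
11 + 6
11 + 3 + 3
10 + 7
10 + 4 + 3
9 + 8
9 + 5 + 3
9 + 4 + 4
8 + 6 + 3
8 + 5 + 4
8 + 3 + 3 + 3
7 + 7 + 3
7 + 6 + 4
7 + 5 + 5
7 + 4 + 3 + 3
6 + 6 + 5
6 + 5 + 3 + 3
6 + 4 + 4 + 3
5 + 5 + 4 + 3
5 + 4 + 4 + 4
5 + 3 + 3 + 3 + 3
4 + 4 + 3 + 3 + 3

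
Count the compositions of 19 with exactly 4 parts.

816

By stars and bars with positive parts, the count is C(18,3) = 816.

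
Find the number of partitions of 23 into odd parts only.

Systematic enumeration (by largest part, then next-largest, …) yields 104.

104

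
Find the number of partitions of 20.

627

Systematic enumeration (by largest part, then next-largest, …) yields 627.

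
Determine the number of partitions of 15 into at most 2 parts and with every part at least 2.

Enumerating:
15
2+13
3+12
4+11
5+10
6+9
7+8

7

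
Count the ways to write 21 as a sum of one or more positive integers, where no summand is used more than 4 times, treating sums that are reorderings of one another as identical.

Enumerating by decreasing first part gives 505 partitions in all.

505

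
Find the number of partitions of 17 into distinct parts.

A partial list (first 12 by largest part):
17
16+1
15+2
14+3
14+2+1
13+4
13+3+1
12+5
12+4+1
12+3+2
11+6
11+5+1
…and 26 more, for 38 total.

38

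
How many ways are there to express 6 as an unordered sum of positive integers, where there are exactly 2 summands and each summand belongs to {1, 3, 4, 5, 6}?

2

The partitions of 6 that satisfy the conditions:
5, 1
3, 3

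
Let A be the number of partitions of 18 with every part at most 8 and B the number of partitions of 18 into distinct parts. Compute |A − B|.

242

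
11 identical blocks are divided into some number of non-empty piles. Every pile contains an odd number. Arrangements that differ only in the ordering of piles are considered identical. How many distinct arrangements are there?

12

They are:
11
1, 1, 9
1, 3, 7
1, 1, 1, 1, 7
1, 5, 5
3, 3, 5
1, 1, 1, 3, 5
1, 1, 1, 1, 1, 1, 5
1, 1, 3, 3, 3
1, 1, 1, 1, 1, 3, 3
1, 1, 1, 1, 1, 1, 1, 1, 3
1, 1, 1, 1, 1, 1, 1, 1, 1, 1, 1
Counting gives 12.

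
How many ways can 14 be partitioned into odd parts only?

They are:
13,1
11,3
11,1,1,1
9,5
9,3,1,1
9,1,1,1,1,1
7,7
7,5,1,1
7,3,3,1
7,3,1,1,1,1
7,1,1,1,1,1,1,1
5,5,3,1
5,5,1,1,1,1
5,3,3,3
5,3,3,1,1,1
5,3,1,1,1,1,1,1
5,1,1,1,1,1,1,1,1,1
3,3,3,3,1,1
3,3,3,1,1,1,1,1
3,3,1,1,1,1,1,1,1,1
3,1,1,1,1,1,1,1,1,1,1,1
1,1,1,1,1,1,1,1,1,1,1,1,1,1

22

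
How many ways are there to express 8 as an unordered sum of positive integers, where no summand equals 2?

11

They are:
8
7, 1
6, 1, 1
5, 3
5, 1, 1, 1
4, 4
4, 3, 1
4, 1, 1, 1, 1
3, 3, 1, 1
3, 1, 1, 1, 1, 1
1, 1, 1, 1, 1, 1, 1, 1
Counting gives 11.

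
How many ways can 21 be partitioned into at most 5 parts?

There are 221 such partitions.

221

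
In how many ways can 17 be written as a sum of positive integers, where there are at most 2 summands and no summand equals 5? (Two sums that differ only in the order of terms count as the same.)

They are:
17
16,1
15,2
14,3
13,4
11,6
10,7
9,8
Counting gives 8.

8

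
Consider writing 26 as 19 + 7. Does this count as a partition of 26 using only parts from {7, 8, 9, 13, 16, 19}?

Yes

The parts sum to 26, and the condition 'each summand belongs to {7, 8, 9, 13, 16, 19}' holds.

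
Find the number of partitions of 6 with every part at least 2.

The partitions of 6 that satisfy the conditions:
6
4, 2
3, 3
2, 2, 2
Counting gives 4.

4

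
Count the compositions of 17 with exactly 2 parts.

16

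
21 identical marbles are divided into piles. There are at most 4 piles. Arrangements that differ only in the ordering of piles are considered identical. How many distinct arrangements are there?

120

Enumerating by decreasing first part gives 120 partitions in all.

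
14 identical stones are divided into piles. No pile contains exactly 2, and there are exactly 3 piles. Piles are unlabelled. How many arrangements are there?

The partitions of 14 that satisfy the conditions:
12, 1, 1
10, 3, 1
9, 4, 1
8, 5, 1
8, 3, 3
7, 6, 1
7, 4, 3
6, 5, 3
6, 4, 4
5, 5, 4
That's 10 in total.

10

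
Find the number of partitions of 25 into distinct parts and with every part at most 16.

117

Enumerating by decreasing first part gives 117 partitions in all.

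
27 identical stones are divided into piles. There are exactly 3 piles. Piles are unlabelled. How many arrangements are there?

There are too many to list fully; the first 12 (by largest part) are:
25+1+1
24+2+1
23+3+1
23+2+2
22+4+1
22+3+2
21+5+1
21+4+2
21+3+3
20+6+1
20+5+2
20+4+3
…and 49 more, for 61 total.

61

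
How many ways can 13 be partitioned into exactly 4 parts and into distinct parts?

Enumerating:
7, 3, 2, 1
6, 4, 2, 1
5, 4, 3, 1
That's 3 in total.

3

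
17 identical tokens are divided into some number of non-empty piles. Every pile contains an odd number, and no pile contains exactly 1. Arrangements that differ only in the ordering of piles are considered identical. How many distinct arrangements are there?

6

The partitions of 17 that satisfy the conditions:
17
3+3+11
3+5+9
3+7+7
5+5+7
3+3+3+3+5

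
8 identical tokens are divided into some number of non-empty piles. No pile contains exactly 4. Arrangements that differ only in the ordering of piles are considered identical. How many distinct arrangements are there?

17

The partitions of 8 that satisfy the conditions:
8
7,1
6,2
6,1,1
5,3
5,2,1
5,1,1,1
3,3,2
3,3,1,1
3,2,2,1
3,2,1,1,1
3,1,1,1,1,1
2,2,2,2
2,2,2,1,1
2,2,1,1,1,1
2,1,1,1,1,1,1
1,1,1,1,1,1,1,1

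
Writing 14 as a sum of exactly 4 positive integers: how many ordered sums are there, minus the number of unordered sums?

Ordered (compositions into 4 parts): C(13,3) = 286.
Unordered (partitions into 4 parts): 23.
Difference: 286 − 23 = 263.

263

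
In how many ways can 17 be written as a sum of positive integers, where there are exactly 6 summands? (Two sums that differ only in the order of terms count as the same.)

A partial list (first 12 by largest part):
12+1+1+1+1+1
11+2+1+1+1+1
10+3+1+1+1+1
10+2+2+1+1+1
9+4+1+1+1+1
9+3+2+1+1+1
9+2+2+2+1+1
8+5+1+1+1+1
8+4+2+1+1+1
8+3+3+1+1+1
8+3+2+2+1+1
8+2+2+2+2+1
…and 32 more, for 44 total.

44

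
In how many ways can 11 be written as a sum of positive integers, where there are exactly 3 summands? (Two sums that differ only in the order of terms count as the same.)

They are:
1+1+9
1+2+8
1+3+7
2+2+7
1+4+6
2+3+6
1+5+5
2+4+5
3+3+5
3+4+4
Counting gives 10.

10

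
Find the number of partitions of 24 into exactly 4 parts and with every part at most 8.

14

Enumerating:
8 + 8 + 7 + 1
8 + 8 + 6 + 2
8 + 8 + 5 + 3
8 + 8 + 4 + 4
8 + 7 + 7 + 2
8 + 7 + 6 + 3
8 + 7 + 5 + 4
8 + 6 + 6 + 4
8 + 6 + 5 + 5
7 + 7 + 7 + 3
7 + 7 + 6 + 4
7 + 7 + 5 + 5
7 + 6 + 6 + 5
6 + 6 + 6 + 6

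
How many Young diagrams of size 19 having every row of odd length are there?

54

A partial list (first 12 by largest part):
19
17 + 1 + 1
15 + 3 + 1
15 + 1 + 1 + 1 + 1
13 + 5 + 1
13 + 3 + 3
13 + 3 + 1 + 1 + 1
13 + 1 + 1 + 1 + 1 + 1 + 1
11 + 7 + 1
11 + 5 + 3
11 + 5 + 1 + 1 + 1
11 + 3 + 3 + 1 + 1
…and 42 more, for 54 total.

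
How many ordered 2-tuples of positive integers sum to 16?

15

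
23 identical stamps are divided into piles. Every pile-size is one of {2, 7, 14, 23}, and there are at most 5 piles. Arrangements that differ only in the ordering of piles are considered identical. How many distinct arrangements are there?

They are:
23
2+7+14
2+7+7+7

3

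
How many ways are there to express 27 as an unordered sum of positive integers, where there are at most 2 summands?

Listing the qualifying partitions of 27:
27
1 + 26
2 + 25
3 + 24
4 + 23
5 + 22
6 + 21
7 + 20
8 + 19
9 + 18
10 + 17
11 + 16
12 + 15
13 + 14

14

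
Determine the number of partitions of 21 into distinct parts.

76

Enumerating by decreasing first part gives 76 partitions in all.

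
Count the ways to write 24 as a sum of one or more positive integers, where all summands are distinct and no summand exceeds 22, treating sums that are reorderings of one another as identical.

120

There are 120 such partitions.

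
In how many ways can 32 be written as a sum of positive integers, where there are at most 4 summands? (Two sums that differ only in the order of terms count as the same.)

Counting exhaustively, 351 partitions satisfy the conditions.

351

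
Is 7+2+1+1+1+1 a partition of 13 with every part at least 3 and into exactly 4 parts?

The parts sum to 13, and the condition 'every summand is at least 3' is violated.

No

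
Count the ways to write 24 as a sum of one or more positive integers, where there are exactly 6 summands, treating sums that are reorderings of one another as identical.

199

Enumerating by decreasing first part gives 199 partitions in all.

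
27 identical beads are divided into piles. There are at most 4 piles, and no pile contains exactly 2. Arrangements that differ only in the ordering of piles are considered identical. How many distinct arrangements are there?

160

There are 160 such partitions.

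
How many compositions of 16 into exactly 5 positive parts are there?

1365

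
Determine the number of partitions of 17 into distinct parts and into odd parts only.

5

The partitions of 17 that satisfy the conditions:
17
13+3+1
11+5+1
9+7+1
9+5+3
That's 5 in total.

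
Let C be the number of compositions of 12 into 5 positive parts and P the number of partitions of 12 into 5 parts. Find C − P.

317

Compositions: C(11,4) = 330.
Partitions of 12 into exactly 5 parts: 13.
Difference: 330 − 13 = 317.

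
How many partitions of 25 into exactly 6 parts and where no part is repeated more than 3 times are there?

There are 205 such partitions.

205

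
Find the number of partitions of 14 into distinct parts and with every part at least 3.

7

Listing the qualifying partitions of 14:
14
11,3
10,4
9,5
8,6
7,4,3
6,5,3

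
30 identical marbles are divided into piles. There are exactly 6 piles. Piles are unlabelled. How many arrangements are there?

Direct enumeration gives 532 partitions.

532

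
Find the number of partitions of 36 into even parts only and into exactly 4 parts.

47

A partial list (first 12 by largest part):
2+2+2+30
2+2+4+28
2+2+6+26
2+4+4+26
2+2+8+24
2+4+6+24
4+4+4+24
2+2+10+22
2+4+8+22
2+6+6+22
4+4+6+22
2+2+12+20
…and 35 more, for 47 total.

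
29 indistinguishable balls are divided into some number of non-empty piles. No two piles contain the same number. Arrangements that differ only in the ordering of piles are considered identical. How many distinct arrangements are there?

256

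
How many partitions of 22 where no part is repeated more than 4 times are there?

There are 628 such partitions.

628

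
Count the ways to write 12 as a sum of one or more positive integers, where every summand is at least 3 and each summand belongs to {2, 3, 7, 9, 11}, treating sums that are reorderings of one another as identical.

2

Listing the qualifying partitions of 12:
9 + 3
3 + 3 + 3 + 3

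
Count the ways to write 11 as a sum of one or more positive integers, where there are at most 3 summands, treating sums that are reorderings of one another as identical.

The partitions of 11 that satisfy the conditions:
11
10,1
9,2
9,1,1
8,3
8,2,1
7,4
7,3,1
7,2,2
6,5
6,4,1
6,3,2
5,5,1
5,4,2
5,3,3
4,4,3

16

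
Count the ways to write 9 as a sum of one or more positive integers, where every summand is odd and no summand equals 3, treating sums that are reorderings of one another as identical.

4

They are:
9
7+1+1
5+1+1+1+1
1+1+1+1+1+1+1+1+1
That's 4 in total.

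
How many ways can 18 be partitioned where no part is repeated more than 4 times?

262

A full systematic count gives 262.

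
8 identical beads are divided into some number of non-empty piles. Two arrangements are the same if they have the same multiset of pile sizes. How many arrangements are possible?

22

The partitions of 8 that satisfy the conditions:
8
7, 1
6, 2
6, 1, 1
5, 3
5, 2, 1
5, 1, 1, 1
4, 4
4, 3, 1
4, 2, 2
4, 2, 1, 1
4, 1, 1, 1, 1
3, 3, 2
3, 3, 1, 1
3, 2, 2, 1
3, 2, 1, 1, 1
3, 1, 1, 1, 1, 1
2, 2, 2, 2
2, 2, 2, 1, 1
2, 2, 1, 1, 1, 1
2, 1, 1, 1, 1, 1, 1
1, 1, 1, 1, 1, 1, 1, 1
Counting gives 22.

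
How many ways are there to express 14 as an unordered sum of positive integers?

Direct enumeration gives 135 partitions.

135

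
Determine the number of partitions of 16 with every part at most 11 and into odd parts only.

A partial list (first 12 by largest part):
5, 11
1, 1, 3, 11
1, 1, 1, 1, 1, 11
7, 9
1, 1, 5, 9
1, 3, 3, 9
1, 1, 1, 1, 3, 9
1, 1, 1, 1, 1, 1, 1, 9
1, 1, 7, 7
1, 3, 5, 7
1, 1, 1, 1, 5, 7
3, 3, 3, 7
…and 17 more, for 29 total.

29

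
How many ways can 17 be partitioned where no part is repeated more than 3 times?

Direct enumeration gives 166 partitions.

166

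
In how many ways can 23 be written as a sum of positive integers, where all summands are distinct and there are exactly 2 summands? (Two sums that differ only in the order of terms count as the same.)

11

Enumerating:
22 + 1
21 + 2
20 + 3
19 + 4
18 + 5
17 + 6
16 + 7
15 + 8
14 + 9
13 + 10
12 + 11
Counting gives 11.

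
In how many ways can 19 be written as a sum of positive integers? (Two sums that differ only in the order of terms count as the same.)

There are 490 such partitions.

490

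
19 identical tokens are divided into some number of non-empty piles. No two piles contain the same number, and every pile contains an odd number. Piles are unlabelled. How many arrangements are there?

6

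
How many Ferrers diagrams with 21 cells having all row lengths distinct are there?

76

Systematic enumeration (by largest part, then next-largest, …) yields 76.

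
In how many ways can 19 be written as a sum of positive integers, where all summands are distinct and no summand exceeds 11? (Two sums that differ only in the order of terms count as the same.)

A partial list (first 12 by largest part):
11, 8
11, 7, 1
11, 6, 2
11, 5, 3
11, 5, 2, 1
11, 4, 3, 1
10, 9
10, 8, 1
10, 7, 2
10, 6, 3
10, 6, 2, 1
10, 5, 4
…and 23 more, for 35 total.

35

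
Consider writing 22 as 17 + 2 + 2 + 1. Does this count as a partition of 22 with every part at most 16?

No

The parts sum to 22, and the condition 'no summand exceeds 16' is violated.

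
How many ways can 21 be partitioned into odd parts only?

Direct enumeration gives 76 partitions.

76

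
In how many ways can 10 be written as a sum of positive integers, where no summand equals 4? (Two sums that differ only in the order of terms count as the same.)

31

There are too many to list fully; the first 12 (by largest part) are:
10
9, 1
8, 2
8, 1, 1
7, 3
7, 2, 1
7, 1, 1, 1
6, 3, 1
6, 2, 2
6, 2, 1, 1
6, 1, 1, 1, 1
5, 5
…and 19 more, for 31 total.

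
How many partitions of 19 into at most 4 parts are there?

94

A full systematic count gives 94.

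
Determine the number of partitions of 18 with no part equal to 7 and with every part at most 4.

There are 84 such partitions.

84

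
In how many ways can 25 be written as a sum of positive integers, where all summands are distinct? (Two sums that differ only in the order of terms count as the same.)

142

Enumerating by decreasing first part gives 142 partitions in all.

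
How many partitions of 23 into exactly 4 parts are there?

94

Systematic enumeration (by largest part, then next-largest, …) yields 94.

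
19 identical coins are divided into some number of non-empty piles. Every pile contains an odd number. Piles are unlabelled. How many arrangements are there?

A partial list (first 12 by largest part):
19
17, 1, 1
15, 3, 1
15, 1, 1, 1, 1
13, 5, 1
13, 3, 3
13, 3, 1, 1, 1
13, 1, 1, 1, 1, 1, 1
11, 7, 1
11, 5, 3
11, 5, 1, 1, 1
11, 3, 3, 1, 1
…and 42 more, for 54 total.

54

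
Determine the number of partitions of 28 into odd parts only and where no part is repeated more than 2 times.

47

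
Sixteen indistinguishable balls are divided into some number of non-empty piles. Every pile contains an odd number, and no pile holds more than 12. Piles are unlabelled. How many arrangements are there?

29

A partial list (first 12 by largest part):
11, 5
11, 3, 1, 1
11, 1, 1, 1, 1, 1
9, 7
9, 5, 1, 1
9, 3, 3, 1
9, 3, 1, 1, 1, 1
9, 1, 1, 1, 1, 1, 1, 1
7, 7, 1, 1
7, 5, 3, 1
7, 5, 1, 1, 1, 1
7, 3, 3, 3
…and 17 more, for 29 total.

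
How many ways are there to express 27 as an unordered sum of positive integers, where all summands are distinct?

Direct enumeration gives 192 partitions.

192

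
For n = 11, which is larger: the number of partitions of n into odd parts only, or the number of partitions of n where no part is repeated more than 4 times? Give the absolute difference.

32

Partitions of 11 into odd parts only: 12.
Partitions of 11 where no part is repeated more than 4 times: 44.
|12 − 44| = 32.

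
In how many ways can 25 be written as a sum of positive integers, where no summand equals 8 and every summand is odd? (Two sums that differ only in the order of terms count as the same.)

Systematic enumeration (by largest part, then next-largest, …) yields 142.

142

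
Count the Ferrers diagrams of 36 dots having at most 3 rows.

127

Enumerating by decreasing first part gives 127 partitions in all.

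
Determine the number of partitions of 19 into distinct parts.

A partial list (first 12 by largest part):
19
1 + 18
2 + 17
3 + 16
1 + 2 + 16
4 + 15
1 + 3 + 15
5 + 14
1 + 4 + 14
2 + 3 + 14
6 + 13
1 + 5 + 13
…and 42 more, for 54 total.

54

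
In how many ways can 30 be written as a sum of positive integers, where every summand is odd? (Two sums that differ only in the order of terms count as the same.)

296

Enumerating by decreasing first part gives 296 partitions in all.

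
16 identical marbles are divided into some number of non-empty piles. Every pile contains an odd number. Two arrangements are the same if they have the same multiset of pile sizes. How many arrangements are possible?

There are too many to list fully; the first 12 (by largest part) are:
15, 1
13, 3
13, 1, 1, 1
11, 5
11, 3, 1, 1
11, 1, 1, 1, 1, 1
9, 7
9, 5, 1, 1
9, 3, 3, 1
9, 3, 1, 1, 1, 1
9, 1, 1, 1, 1, 1, 1, 1
7, 7, 1, 1
…and 20 more, for 32 total.

32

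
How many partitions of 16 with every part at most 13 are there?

227

There are 227 such partitions.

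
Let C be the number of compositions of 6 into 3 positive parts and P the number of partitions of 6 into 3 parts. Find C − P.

7

Compositions: C(5,2) = 10.
Partitions of 6 into exactly 3 parts: 3.
Difference: 10 − 3 = 7.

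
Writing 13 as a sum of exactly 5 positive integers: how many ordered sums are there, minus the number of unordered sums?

Ordered (compositions into 5 parts): C(12,4) = 495.
Unordered (partitions into 5 parts): 18.
Difference: 495 − 18 = 477.

477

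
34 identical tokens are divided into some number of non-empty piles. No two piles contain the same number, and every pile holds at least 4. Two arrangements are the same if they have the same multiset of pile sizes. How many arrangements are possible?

93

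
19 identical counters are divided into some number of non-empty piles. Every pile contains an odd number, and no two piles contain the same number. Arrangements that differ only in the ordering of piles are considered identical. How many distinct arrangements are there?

Listing the qualifying partitions of 19:
19
15,3,1
13,5,1
11,7,1
11,5,3
9,7,3
That's 6 in total.

6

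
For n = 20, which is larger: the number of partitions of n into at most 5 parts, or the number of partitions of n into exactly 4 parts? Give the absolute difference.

Partitions of 20 into at most 5 parts: 192.
Partitions of 20 into exactly 4 parts: 64.
|192 − 64| = 128.

128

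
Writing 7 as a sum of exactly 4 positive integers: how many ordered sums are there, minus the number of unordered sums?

17

Ordered (compositions into 4 parts): C(6,3) = 20.
Unordered (partitions into 4 parts): 3.
Difference: 20 − 3 = 17.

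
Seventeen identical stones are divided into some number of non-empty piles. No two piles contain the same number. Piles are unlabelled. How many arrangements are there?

There are too many to list fully; the first 12 (by largest part) are:
17
1,16
2,15
3,14
1,2,14
4,13
1,3,13
5,12
1,4,12
2,3,12
6,11
1,5,11
…and 26 more, for 38 total.

38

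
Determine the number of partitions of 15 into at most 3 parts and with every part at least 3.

13

Listing the qualifying partitions of 15:
15
3 + 12
4 + 11
5 + 10
6 + 9
3 + 3 + 9
7 + 8
3 + 4 + 8
3 + 5 + 7
4 + 4 + 7
3 + 6 + 6
4 + 5 + 6
5 + 5 + 5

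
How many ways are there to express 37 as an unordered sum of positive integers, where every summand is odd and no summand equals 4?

There are 760 such partitions.

760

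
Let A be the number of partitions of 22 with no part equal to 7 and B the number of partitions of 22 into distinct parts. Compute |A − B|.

737

Partitions of 22 with no part equal to 7: 826.
Partitions of 22 into distinct parts: 89.
|826 − 89| = 737.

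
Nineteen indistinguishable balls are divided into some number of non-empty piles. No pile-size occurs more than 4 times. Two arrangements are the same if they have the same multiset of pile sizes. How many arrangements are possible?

325

Enumerating by decreasing first part gives 325 partitions in all.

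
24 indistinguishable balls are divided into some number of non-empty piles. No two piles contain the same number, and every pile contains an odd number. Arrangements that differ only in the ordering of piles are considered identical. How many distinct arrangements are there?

11

Listing the qualifying partitions of 24:
23,1
21,3
19,5
17,7
15,9
15,5,3,1
13,11
13,7,3,1
11,9,3,1
11,7,5,1
9,7,5,3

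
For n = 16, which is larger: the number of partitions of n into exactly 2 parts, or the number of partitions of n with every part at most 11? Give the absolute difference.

211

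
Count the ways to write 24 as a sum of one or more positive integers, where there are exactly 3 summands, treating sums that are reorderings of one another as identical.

48

A partial list (first 12 by largest part):
1, 1, 22
1, 2, 21
1, 3, 20
2, 2, 20
1, 4, 19
2, 3, 19
1, 5, 18
2, 4, 18
3, 3, 18
1, 6, 17
2, 5, 17
3, 4, 17
…and 36 more, for 48 total.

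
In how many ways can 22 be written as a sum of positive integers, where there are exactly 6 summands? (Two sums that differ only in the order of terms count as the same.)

136

Enumerating by decreasing first part gives 136 partitions in all.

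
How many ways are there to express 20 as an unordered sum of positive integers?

627

Systematic enumeration (by largest part, then next-largest, …) yields 627.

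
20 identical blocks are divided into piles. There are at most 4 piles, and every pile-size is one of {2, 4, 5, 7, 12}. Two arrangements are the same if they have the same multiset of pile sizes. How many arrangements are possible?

5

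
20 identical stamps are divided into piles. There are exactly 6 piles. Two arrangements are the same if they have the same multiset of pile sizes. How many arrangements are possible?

90

A full systematic count gives 90.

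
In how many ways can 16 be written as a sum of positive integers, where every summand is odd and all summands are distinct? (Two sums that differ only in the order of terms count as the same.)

5

They are:
15+1
13+3
11+5
9+7
7+5+3+1
That's 5 in total.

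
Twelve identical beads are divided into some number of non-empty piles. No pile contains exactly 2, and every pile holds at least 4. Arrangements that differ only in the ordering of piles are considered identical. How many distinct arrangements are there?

5

The partitions of 12 that satisfy the conditions:
12
4, 8
5, 7
6, 6
4, 4, 4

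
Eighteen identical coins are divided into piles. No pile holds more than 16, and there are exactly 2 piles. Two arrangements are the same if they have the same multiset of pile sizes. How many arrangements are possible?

The partitions of 18 that satisfy the conditions:
16+2
15+3
14+4
13+5
12+6
11+7
10+8
9+9
Counting gives 8.

8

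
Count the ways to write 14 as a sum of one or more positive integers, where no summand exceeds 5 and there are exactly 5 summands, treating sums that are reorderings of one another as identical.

11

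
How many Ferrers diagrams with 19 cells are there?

490

Systematic enumeration (by largest part, then next-largest, …) yields 490.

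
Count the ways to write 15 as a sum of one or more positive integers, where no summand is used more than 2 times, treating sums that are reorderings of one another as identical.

70

There are too many to list fully; the first 12 (by largest part) are:
15
14+1
13+2
13+1+1
12+3
12+2+1
11+4
11+3+1
11+2+2
11+2+1+1
10+5
10+4+1
…and 58 more, for 70 total.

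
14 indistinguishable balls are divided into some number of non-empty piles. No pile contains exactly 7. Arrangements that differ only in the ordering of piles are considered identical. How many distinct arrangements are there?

120

A full systematic count gives 120.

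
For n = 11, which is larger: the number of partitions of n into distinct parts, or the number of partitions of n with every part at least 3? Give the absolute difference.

Partitions of 11 into distinct parts: 12.
Partitions of 11 with every part at least 3: 6.
|12 − 6| = 6.

6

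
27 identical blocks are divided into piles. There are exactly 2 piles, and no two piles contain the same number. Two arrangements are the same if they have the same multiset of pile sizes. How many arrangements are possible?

Listing the qualifying partitions of 27:
1,26
2,25
3,24
4,23
5,22
6,21
7,20
8,19
9,18
10,17
11,16
12,15
13,14
Counting gives 13.

13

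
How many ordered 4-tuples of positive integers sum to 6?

10

A composition of 6 into 4 positive parts is chosen by placing 3 dividers among the 5 gaps between 6 units: C(5,3) = 10.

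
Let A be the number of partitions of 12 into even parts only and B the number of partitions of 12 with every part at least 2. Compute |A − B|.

Partitions of 12 into even parts only: 11.
Partitions of 12 with every part at least 2: 21.
|11 − 21| = 10.

10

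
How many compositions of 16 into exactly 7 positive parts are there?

5005

Equivalently, choose which 6 of the 15 gaps become plus signs: C(15,6) = 5005.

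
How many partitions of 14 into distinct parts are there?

Enumerating:
14
13, 1
12, 2
11, 3
11, 2, 1
10, 4
10, 3, 1
9, 5
9, 4, 1
9, 3, 2
8, 6
8, 5, 1
8, 4, 2
8, 3, 2, 1
7, 6, 1
7, 5, 2
7, 4, 3
7, 4, 2, 1
6, 5, 3
6, 5, 2, 1
6, 4, 3, 1
5, 4, 3, 2
Counting gives 22.

22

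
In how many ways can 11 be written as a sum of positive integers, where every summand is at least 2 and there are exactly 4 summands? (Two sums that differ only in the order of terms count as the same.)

3

They are:
5, 2, 2, 2
4, 3, 2, 2
3, 3, 3, 2
Counting gives 3.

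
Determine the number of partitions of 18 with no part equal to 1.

88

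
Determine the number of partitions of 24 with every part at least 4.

50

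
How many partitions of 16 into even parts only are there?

22

Enumerating:
16
14, 2
12, 4
12, 2, 2
10, 6
10, 4, 2
10, 2, 2, 2
8, 8
8, 6, 2
8, 4, 4
8, 4, 2, 2
8, 2, 2, 2, 2
6, 6, 4
6, 6, 2, 2
6, 4, 4, 2
6, 4, 2, 2, 2
6, 2, 2, 2, 2, 2
4, 4, 4, 4
4, 4, 4, 2, 2
4, 4, 2, 2, 2, 2
4, 2, 2, 2, 2, 2, 2
2, 2, 2, 2, 2, 2, 2, 2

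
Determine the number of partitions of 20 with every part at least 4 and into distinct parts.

Listing the qualifying partitions of 20:
20
16, 4
15, 5
14, 6
13, 7
12, 8
11, 9
11, 5, 4
10, 6, 4
9, 7, 4
9, 6, 5
8, 7, 5
Counting gives 12.

12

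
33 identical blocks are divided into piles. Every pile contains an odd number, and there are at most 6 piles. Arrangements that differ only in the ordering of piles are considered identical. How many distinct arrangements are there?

98

There are 98 such partitions.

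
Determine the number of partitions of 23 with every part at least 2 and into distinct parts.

There are too many to list fully; the first 12 (by largest part) are:
23
21+2
20+3
19+4
18+5
18+3+2
17+6
17+4+2
16+7
16+5+2
16+4+3
15+8
…and 44 more, for 56 total.

56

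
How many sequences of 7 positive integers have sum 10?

84

A composition of 10 into 7 positive parts is chosen by placing 6 dividers among the 9 gaps between 10 units: C(9,6) = 84.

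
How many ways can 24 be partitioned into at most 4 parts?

169

There are 169 such partitions.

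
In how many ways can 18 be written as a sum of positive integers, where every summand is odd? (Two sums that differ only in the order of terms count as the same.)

There are too many to list fully; the first 12 (by largest part) are:
17,1
15,3
15,1,1,1
13,5
13,3,1,1
13,1,1,1,1,1
11,7
11,5,1,1
11,3,3,1
11,3,1,1,1,1
11,1,1,1,1,1,1,1
9,9
…and 34 more, for 46 total.

46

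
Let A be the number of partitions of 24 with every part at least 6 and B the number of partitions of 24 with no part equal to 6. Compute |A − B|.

Partitions of 24 with every part at least 6: 16.
Partitions of 24 with no part equal to 6: 1190.
|16 − 1190| = 1174.

1174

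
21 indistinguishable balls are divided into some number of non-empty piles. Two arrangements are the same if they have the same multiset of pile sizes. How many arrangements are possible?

792

Counting exhaustively, 792 partitions satisfy the conditions.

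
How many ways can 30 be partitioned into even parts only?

176

Enumerating by decreasing first part gives 176 partitions in all.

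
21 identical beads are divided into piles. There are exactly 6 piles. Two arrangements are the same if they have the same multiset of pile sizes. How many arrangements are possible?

110

Enumerating by decreasing first part gives 110 partitions in all.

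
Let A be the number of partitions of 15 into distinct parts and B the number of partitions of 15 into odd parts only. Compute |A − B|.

Partitions of 15 into distinct parts: 27.
Partitions of 15 into odd parts only: 27.
|27 − 27| = 0.

0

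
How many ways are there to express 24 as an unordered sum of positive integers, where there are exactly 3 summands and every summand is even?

12

Listing the qualifying partitions of 24:
2, 2, 20
2, 4, 18
2, 6, 16
4, 4, 16
2, 8, 14
4, 6, 14
2, 10, 12
4, 8, 12
6, 6, 12
4, 10, 10
6, 8, 10
8, 8, 8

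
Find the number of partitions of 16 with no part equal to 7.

201

Counting exhaustively, 201 partitions satisfy the conditions.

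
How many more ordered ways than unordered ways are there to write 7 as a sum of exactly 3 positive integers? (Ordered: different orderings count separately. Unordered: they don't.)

Ordered (compositions into 3 parts): C(6,2) = 15.
Partitions of 7 into exactly 3 parts: 4.
Difference: 15 − 4 = 11.

11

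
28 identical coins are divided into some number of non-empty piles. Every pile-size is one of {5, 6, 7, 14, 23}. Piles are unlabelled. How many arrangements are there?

6

Listing the qualifying partitions of 28:
23, 5
14, 14
14, 7, 7
7, 7, 7, 7
7, 6, 5, 5, 5
6, 6, 6, 5, 5
That's 6 in total.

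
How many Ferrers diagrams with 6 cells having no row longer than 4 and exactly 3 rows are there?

Listing the qualifying partitions of 6:
4 + 1 + 1
3 + 2 + 1
2 + 2 + 2
That's 3 in total.

3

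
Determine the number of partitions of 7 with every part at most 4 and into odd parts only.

They are:
1+3+3
1+1+1+1+3
1+1+1+1+1+1+1

3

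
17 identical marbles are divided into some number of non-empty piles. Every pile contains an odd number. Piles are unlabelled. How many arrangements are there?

38

There are too many to list fully; the first 12 (by largest part) are:
17
15+1+1
13+3+1
13+1+1+1+1
11+5+1
11+3+3
11+3+1+1+1
11+1+1+1+1+1+1
9+7+1
9+5+3
9+5+1+1+1
9+3+3+1+1
…and 26 more, for 38 total.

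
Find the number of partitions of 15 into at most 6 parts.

Counting exhaustively, 110 partitions satisfy the conditions.

110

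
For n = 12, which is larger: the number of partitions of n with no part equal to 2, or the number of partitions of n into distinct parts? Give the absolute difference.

Partitions of 12 with no part equal to 2: 35.
Partitions of 12 into distinct parts: 15.
|35 − 15| = 20.

20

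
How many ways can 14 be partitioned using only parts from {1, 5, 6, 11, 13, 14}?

They are:
14
13+1
11+1+1+1
6+6+1+1
6+5+1+1+1
6+1+1+1+1+1+1+1+1
5+5+1+1+1+1
5+1+1+1+1+1+1+1+1+1
1+1+1+1+1+1+1+1+1+1+1+1+1+1

9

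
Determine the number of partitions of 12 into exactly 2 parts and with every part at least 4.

The partitions of 12 that satisfy the conditions:
4 + 8
5 + 7
6 + 6
That's 3 in total.

3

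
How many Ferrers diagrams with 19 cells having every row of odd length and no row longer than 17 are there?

A partial list (first 12 by largest part):
17,1,1
15,3,1
15,1,1,1,1
13,5,1
13,3,3
13,3,1,1,1
13,1,1,1,1,1,1
11,7,1
11,5,3
11,5,1,1,1
11,3,3,1,1
11,3,1,1,1,1,1
…and 41 more, for 53 total.

53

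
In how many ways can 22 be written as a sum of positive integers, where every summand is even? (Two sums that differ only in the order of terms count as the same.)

There are too many to list fully; the first 12 (by largest part) are:
22
2 + 20
4 + 18
2 + 2 + 18
6 + 16
2 + 4 + 16
2 + 2 + 2 + 16
8 + 14
2 + 6 + 14
4 + 4 + 14
2 + 2 + 4 + 14
2 + 2 + 2 + 2 + 14
…and 44 more, for 56 total.

56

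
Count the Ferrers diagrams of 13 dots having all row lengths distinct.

18

The partitions of 13 that satisfy the conditions:
13
12 + 1
11 + 2
10 + 3
10 + 2 + 1
9 + 4
9 + 3 + 1
8 + 5
8 + 4 + 1
8 + 3 + 2
7 + 6
7 + 5 + 1
7 + 4 + 2
7 + 3 + 2 + 1
6 + 5 + 2
6 + 4 + 3
6 + 4 + 2 + 1
5 + 4 + 3 + 1
That's 18 in total.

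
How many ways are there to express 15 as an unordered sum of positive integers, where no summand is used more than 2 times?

A partial list (first 12 by largest part):
15
14,1
13,2
13,1,1
12,3
12,2,1
11,4
11,3,1
11,2,2
11,2,1,1
10,5
10,4,1
…and 58 more, for 70 total.

70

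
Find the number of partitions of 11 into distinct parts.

They are:
11
1,10
2,9
3,8
1,2,8
4,7
1,3,7
5,6
1,4,6
2,3,6
2,4,5
1,2,3,5
Counting gives 12.

12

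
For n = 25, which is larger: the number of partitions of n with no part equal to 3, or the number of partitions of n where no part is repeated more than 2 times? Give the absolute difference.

443

Partitions of 25 with no part equal to 3: 956.
Partitions of 25 where no part is repeated more than 2 times: 513.
|956 − 513| = 443.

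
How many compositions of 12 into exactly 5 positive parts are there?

A composition of 12 into 5 positive parts is chosen by placing 4 dividers among the 11 gaps between 12 units: C(11,4) = 330.

330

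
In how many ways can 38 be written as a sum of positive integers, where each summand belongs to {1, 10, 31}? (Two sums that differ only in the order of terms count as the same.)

Enumerating:
31+1+1+1+1+1+1+1
10+10+10+1+1+1+1+1+1+1+1
10+10+1+1+1+1+1+1+1+1+1+1+1+1+1+1+1+1+1+1
10+1+1+1+1+1+1+1+1+1+1+1+1+1+1+1+1+1+1+1+1+1+1+1+1+1+1+1+1
1+1+1+1+1+1+1+1+1+1+1+1+1+1+1+1+1+1+1+1+1+1+1+1+1+1+1+1+1+1+1+1+1+1+1+1+1+1

5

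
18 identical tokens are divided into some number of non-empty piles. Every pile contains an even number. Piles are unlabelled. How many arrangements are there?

30

A partial list (first 12 by largest part):
18
2+16
4+14
2+2+14
6+12
2+4+12
2+2+2+12
8+10
2+6+10
4+4+10
2+2+4+10
2+2+2+2+10
…and 18 more, for 30 total.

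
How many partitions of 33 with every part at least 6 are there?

60

There are too many to list fully; the first 12 (by largest part) are:
33
27, 6
26, 7
25, 8
24, 9
23, 10
22, 11
21, 12
21, 6, 6
20, 13
20, 7, 6
19, 14
…and 48 more, for 60 total.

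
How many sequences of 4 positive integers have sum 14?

286

A composition of 14 into 4 positive parts is chosen by placing 3 dividers among the 13 gaps between 14 units: C(13,3) = 286.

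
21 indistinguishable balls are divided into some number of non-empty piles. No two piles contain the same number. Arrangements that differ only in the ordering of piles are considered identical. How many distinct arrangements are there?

Counting exhaustively, 76 partitions satisfy the conditions.

76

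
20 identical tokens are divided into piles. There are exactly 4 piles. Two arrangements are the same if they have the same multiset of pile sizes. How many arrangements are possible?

There are too many to list fully; the first 12 (by largest part) are:
17 + 1 + 1 + 1
16 + 2 + 1 + 1
15 + 3 + 1 + 1
15 + 2 + 2 + 1
14 + 4 + 1 + 1
14 + 3 + 2 + 1
14 + 2 + 2 + 2
13 + 5 + 1 + 1
13 + 4 + 2 + 1
13 + 3 + 3 + 1
13 + 3 + 2 + 2
12 + 6 + 1 + 1
…and 52 more, for 64 total.

64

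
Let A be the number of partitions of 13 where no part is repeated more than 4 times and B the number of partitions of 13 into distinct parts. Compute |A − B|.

58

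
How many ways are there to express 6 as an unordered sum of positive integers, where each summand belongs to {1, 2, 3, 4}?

Enumerating:
2, 4
1, 1, 4
3, 3
1, 2, 3
1, 1, 1, 3
2, 2, 2
1, 1, 2, 2
1, 1, 1, 1, 2
1, 1, 1, 1, 1, 1
Counting gives 9.

9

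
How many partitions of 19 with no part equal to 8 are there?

Counting exhaustively, 434 partitions satisfy the conditions.

434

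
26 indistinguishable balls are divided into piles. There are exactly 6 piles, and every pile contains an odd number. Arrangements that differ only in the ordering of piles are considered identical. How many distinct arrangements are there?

35

There are too many to list fully; the first 12 (by largest part) are:
21, 1, 1, 1, 1, 1
19, 3, 1, 1, 1, 1
17, 5, 1, 1, 1, 1
17, 3, 3, 1, 1, 1
15, 7, 1, 1, 1, 1
15, 5, 3, 1, 1, 1
15, 3, 3, 3, 1, 1
13, 9, 1, 1, 1, 1
13, 7, 3, 1, 1, 1
13, 5, 5, 1, 1, 1
13, 5, 3, 3, 1, 1
13, 3, 3, 3, 3, 1
…and 23 more, for 35 total.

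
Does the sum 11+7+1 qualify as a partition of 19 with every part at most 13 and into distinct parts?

The parts sum to 19, and the condition 'no summand exceeds 13' holds; the condition 'all summands are distinct' holds.

Yes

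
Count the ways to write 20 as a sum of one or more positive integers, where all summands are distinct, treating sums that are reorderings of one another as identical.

64

A partial list (first 12 by largest part):
20
19 + 1
18 + 2
17 + 3
17 + 2 + 1
16 + 4
16 + 3 + 1
15 + 5
15 + 4 + 1
15 + 3 + 2
14 + 6
14 + 5 + 1
…and 52 more, for 64 total.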